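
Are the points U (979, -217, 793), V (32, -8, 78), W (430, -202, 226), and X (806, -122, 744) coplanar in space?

A normal to the plane through U, V, W is n = UV × UW = (-107778, -144414, 100536).
The plane has equation n·P = 5548224. For X: n·X = 5548224.
Equal, so X lies in the plane and all four are coplanar.

Yes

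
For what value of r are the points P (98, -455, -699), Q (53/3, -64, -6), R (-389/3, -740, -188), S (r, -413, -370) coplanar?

Normal to plane PQR: n = (397306, -350168/3, 335738/3); plane equation n·X = 41453542/3.
Requiring n·S = 41453542/3: (397306)r + (20396324/3) = 41453542/3.
So r = 53/3.

53/3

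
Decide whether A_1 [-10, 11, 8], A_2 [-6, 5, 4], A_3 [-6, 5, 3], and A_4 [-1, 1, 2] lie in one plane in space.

A normal to the plane through A_1, A_2, A_3 is n = A_1A_2 × A_1A_3 = (6, 4, 0).
The plane has equation n·P = -16. For A_4: n·A_4 = -2.
-2 ≠ -16, so A_4 is off the plane.

No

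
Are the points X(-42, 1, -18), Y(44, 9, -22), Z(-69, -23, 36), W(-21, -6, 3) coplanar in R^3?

Yes

A normal to the plane through X, Y, Z is n = XY × XZ = (336, -4536, -1848).
The plane has equation n·P = 14616. For W: n·W = 14616.
Equal, so W lies in the plane and all four are coplanar.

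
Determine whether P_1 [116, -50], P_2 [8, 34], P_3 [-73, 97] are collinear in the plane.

P_1P_2 = (-108, 84), P_1P_3 = (-189, 147).
det[P_1P_2; P_1P_3] = (-108)(147) − (84)(-189) = 0.
The determinant is zero, so the points are collinear.

Yes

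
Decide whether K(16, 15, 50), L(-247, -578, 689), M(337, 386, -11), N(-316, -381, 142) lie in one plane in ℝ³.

No

The four points are coplanar iff the 3×3 determinant with rows KL, KM, KN is zero.
Rows: (-263, -593, 639), (321, 371, -61), (-332, -396, 92).
Expanding along the first row: (-263)(9976) − (-593)(9280) + (639)(-3944) = 359136.
Nonzero ⇒ not coplanar.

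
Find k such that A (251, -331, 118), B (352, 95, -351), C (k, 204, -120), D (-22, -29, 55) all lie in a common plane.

-71

The points are coplanar iff AB · (AC × AD) = 0.
Expanding, this is linear in k: (-114800)k + (-8150800) = 0.
So k = -71.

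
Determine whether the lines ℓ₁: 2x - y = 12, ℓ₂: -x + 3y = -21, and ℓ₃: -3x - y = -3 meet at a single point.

Intersecting ℓ₁ and ℓ₂: solving the 2×2 system gives (x, y) = (3, -6).
Substitute into ℓ₃: (-3)(3) + (-1)(-6) = -3.
This equals -3, so (3, -6) lies on all three lines and they are concurrent.

Yes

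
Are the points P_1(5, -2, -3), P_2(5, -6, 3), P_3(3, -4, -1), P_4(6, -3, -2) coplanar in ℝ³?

The four points are coplanar iff the 3×3 determinant with rows P_1P_2, P_1P_3, P_1P_4 is zero.
Rows: (0, -4, 6), (-2, -2, 2), (1, -1, 1).
Expanding along the first row: (0)(0) − (-4)(-4) + (6)(4) = 8.
Nonzero ⇒ not coplanar.

No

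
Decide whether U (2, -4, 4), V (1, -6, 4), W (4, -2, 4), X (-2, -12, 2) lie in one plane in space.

No

With U as base: UV = (-1, -2, 0), UW = (2, 2, 0), UX = (-4, -8, -2).
UW × UX = (-4, 4, -8).
UV · (UW × UX) = -4.
Since -4 ≠ 0, the four points are not coplanar.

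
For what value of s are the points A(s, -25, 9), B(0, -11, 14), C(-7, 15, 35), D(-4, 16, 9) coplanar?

3

The points are coplanar iff AB · (AC × AD) = 0.
Expanding, this is linear in s: (697)s + (-2091) = 0.
So s = 3.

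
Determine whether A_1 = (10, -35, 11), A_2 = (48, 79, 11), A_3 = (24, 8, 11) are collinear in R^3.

A_1A_2 = (38, 114, 0), A_1A_3 = (14, 43, 0).
Comparing components 1 and 2: (38)(43) − (114)(14) = 38 ≠ 0, so A_1A_2 and A_1A_3 are not parallel and the points are not collinear.

No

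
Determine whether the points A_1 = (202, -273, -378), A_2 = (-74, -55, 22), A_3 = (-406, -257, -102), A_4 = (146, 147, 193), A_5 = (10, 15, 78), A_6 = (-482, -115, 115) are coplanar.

The plane through A_1, A_2, A_3 has normal n = A_1A_2 × A_1A_3 = (53768, -167024, 128128) and equation n·P = 8026304.
Checking the remaining points: n·A_4 = 8026304, n·A_5 = 8026304, n·A_6 = 8026304.
All equal 8026304, so all 6 points lie in one plane.

Yes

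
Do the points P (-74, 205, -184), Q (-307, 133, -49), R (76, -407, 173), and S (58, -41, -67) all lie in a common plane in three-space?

No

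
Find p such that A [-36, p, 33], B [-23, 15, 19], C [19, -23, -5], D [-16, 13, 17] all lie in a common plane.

Coplanarity ⇔ det[AB; AC; AD] = 0.
Expanding, this is linear in p: (84)p + (-3444) = 0.
So p = 41.

41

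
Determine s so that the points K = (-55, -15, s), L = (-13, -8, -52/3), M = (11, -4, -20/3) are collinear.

Collinearity requires KL × KM = 0; each component is linear in s.
The x-component gives (4)s + (144) = 0, so s = -36.
The remaining components then also vanish.

-36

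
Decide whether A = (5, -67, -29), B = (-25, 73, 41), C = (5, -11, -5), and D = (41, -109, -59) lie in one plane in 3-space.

Yes

The four points are coplanar iff the 3×3 determinant with rows AB, AC, AD is zero.
Rows: (-30, 140, 70), (0, 56, 24), (36, -42, -30).
Expanding along the first row: (-30)(-672) − (140)(-864) + (70)(-2016) = 0.
Zero determinant ⇒ coplanar.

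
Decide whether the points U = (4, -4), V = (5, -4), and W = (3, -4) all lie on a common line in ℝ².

Yes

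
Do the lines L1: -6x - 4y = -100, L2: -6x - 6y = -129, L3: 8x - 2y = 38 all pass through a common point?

The three lines meet at one point iff the augmented coefficient matrix [aᵢ bᵢ cᵢ] has rank < 3, i.e. its determinant vanishes.
Here the determinant is 132.
Nonzero, so no common point exists.

No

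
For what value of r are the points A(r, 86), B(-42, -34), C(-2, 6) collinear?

78

Collinearity: (A − B) must be parallel to (C − B) = (40, 40).
Cross-multiplying the components: (r − (-42))·(40) = (120)·(40).
Solving gives r = 78.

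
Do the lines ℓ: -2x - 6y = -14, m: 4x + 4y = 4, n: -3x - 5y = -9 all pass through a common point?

Yes

The three lines meet at one point iff the augmented coefficient matrix [aᵢ bᵢ cᵢ] has rank < 3, i.e. its determinant vanishes.
Here the determinant is 0.
It vanishes, so the lines are concurrent at (-2, 3).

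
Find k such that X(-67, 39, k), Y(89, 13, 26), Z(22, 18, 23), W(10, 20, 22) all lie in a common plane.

13

The points are coplanar iff XY · (XZ × XW) = 0.
Expanding, this is linear in k: (74)k + (-962) = 0.
So k = 13.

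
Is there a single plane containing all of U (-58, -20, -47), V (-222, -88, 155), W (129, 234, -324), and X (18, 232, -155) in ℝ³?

A normal to the plane through U, V, W is n = UV × UW = (-32472, -7654, -28940).
The plane has equation n·P = 3396636. For X: n·X = 2125476.
2125476 ≠ 3396636, so X is off the plane.

No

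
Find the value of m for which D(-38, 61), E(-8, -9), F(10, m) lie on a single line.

-51

The three points are collinear iff det[DE; DF] = 0.
This determinant is linear in m: (30)m + (1530) = 0, so m = -51.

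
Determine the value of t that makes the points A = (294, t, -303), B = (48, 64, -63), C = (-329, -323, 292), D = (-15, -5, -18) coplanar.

314

The points are coplanar iff AB · (AC × AD) = 0.
Expanding, this is linear in t: (5400)t + (-1695600) = 0.
So t = 314.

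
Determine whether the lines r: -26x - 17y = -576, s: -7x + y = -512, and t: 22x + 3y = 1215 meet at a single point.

Lines aᵢx + bᵢy = cᵢ with pairwise distinct directions are concurrent exactly when det[aᵢ bᵢ cᵢ] = 0.
Here the determinant is 145.
Nonzero, so no common point exists.

No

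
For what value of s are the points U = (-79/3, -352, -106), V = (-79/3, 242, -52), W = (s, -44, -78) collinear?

Collinearity requires UV × UW = 0; each component is linear in s.
The y-component gives (54)s + (1422) = 0, so s = -79/3.
The remaining components then also vanish.

-79/3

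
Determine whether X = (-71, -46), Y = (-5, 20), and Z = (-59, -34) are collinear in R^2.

Yes

XY = (66, 66), XZ = (12, 12).
Twice the signed area of △XYZ is (66)(12) − (66)(12) = 0.
The triangle is degenerate (zero area), so the points are collinear.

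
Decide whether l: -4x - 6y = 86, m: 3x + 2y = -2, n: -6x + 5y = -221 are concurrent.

Intersecting l and m: solving the 2×2 system gives (x, y) = (16, -25).
Substitute into n: (-6)(16) + (5)(-25) = -221.
This equals -221, so (16, -25) lies on all three lines and they are concurrent.

Yes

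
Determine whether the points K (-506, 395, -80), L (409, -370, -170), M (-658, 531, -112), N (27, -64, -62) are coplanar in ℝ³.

Yes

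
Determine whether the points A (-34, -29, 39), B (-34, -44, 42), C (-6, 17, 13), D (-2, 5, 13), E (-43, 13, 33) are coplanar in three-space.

The plane through A, B, C has normal n = AB × AC = (252, 84, 420) and equation n·P = 5376.
Checking the remaining points: n·D = 5376, n·E = 4116.
Since n·E = 4116 ≠ 5376, E is off the plane and the points are not all coplanar.

No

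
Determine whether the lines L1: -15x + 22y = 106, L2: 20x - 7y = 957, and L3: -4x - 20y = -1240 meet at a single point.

No

Lines aᵢx + bᵢy = cᵢ with pairwise distinct directions are concurrent exactly when det[aᵢ bᵢ cᵢ] = 0.
Here the determinant is -1284.
Nonzero, so no common point exists.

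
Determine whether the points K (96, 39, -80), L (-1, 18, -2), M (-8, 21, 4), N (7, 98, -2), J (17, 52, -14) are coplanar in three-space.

The plane through K, L, M has normal n = KL × KM = (-360, 36, -438) and equation n·P = 1884.
Checking the remaining points: n·N = 1884, n·J = 1884.
All equal 1884, so all 5 points lie in one plane.

Yes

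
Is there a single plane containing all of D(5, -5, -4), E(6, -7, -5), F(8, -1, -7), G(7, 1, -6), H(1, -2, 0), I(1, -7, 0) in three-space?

Yes

The plane through D, E, F has normal n = DE × DF = (10, 0, 10) and equation n·P = 10.
Checking the remaining points: n·G = 10, n·H = 10, n·I = 10.
All equal 10, so all 6 points lie in one plane.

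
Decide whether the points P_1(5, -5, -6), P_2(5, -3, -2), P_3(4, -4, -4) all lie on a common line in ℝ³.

P_1P_2 = (0, 2, 4), P_1P_3 = (-1, 1, 2).
P_1P_2 × P_1P_3 = (0, -4, 2).
The cross product is nonzero, so the points do not lie on one line.

No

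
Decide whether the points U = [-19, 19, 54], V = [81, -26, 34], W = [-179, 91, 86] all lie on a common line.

UV = (100, -45, -20), UW = (-160, 72, 32).
Each component of UW is -8/5 times the corresponding component of UV, so UW = -8/5·UV and the points are collinear.

Yes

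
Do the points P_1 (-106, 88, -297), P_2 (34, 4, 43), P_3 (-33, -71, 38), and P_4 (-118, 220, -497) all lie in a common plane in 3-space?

Yes

The four points are coplanar iff the 3×3 determinant with rows P_1P_2, P_1P_3, P_1P_4 is zero.
Rows: (140, -84, 340), (73, -159, 335), (-12, 132, -200).
Expanding along the first row: (140)(-12420) − (-84)(-10580) + (340)(7728) = 0.
Zero determinant ⇒ coplanar.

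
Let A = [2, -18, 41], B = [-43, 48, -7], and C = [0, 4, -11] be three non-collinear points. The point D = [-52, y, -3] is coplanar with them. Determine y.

56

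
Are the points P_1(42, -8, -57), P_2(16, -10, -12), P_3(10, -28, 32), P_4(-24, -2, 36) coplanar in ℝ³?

The four points are coplanar iff the 3×3 determinant with rows P_1P_2, P_1P_3, P_1P_4 is zero.
Rows: (-26, -2, 45), (-32, -20, 89), (-66, 6, 93).
Expanding along the first row: (-26)(-2394) − (-2)(2898) + (45)(-1512) = 0.
Zero determinant ⇒ coplanar.

Yes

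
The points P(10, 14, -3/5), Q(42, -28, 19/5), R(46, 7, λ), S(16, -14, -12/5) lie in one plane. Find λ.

48/5

Coplanarity ⇔ det[PQ; PR; PS] = 0.
Expanding, this is linear in λ: (644)λ + (-30912/5) = 0.
So λ = 48/5.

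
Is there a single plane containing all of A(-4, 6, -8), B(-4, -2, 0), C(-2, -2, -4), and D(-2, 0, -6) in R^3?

A normal to the plane through A, B, C is n = AB × AC = (32, 16, 16).
The plane has equation n·P = -160. For D: n·D = -160.
Equal, so D lies in the plane and all four are coplanar.

Yes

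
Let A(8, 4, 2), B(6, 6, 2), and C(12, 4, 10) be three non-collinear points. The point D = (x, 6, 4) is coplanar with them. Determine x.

The plane through A, B, C has equation 16x + 16y − 8z = 176.
Substituting D: (16)x + (64) = 176, so x = 7.

7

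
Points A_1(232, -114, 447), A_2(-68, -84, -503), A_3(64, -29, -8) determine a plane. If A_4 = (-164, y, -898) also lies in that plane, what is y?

-155

Coplanarity requires A_1A_2 · (A_1A_3 × A_1A_4) = 0.
A_1A_2 = (-300, 30, -950), A_1A_3 = (-168, 85, -455); the triple product is linear in y with coefficient 23100 and constant term 3580500.
Setting it to zero: y = -155.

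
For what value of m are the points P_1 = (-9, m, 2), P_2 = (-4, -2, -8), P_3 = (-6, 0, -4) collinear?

3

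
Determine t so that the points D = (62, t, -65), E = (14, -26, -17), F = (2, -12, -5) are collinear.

-82

Collinearity requires DE × DF = 0; each component is linear in t.
The x-component gives (-12)t + (-984) = 0, so t = -82.
The remaining components then also vanish.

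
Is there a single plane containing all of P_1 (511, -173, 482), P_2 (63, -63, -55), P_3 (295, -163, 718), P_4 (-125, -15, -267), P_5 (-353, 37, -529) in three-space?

No

The plane through P_1, P_2, P_3 has normal n = P_1P_2 × P_1P_3 = (31330, 221720, 19280) and equation n·P = -13054970.
Checking the remaining points: n·P_4 = -12389810, n·P_5 = -13054970.
Since n·P_4 = -12389810 ≠ -13054970, P_4 is off the plane and the points are not all coplanar.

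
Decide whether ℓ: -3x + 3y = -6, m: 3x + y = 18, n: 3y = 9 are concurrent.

The three lines meet at one point iff the augmented coefficient matrix [aᵢ bᵢ cᵢ] has rank < 3, i.e. its determinant vanishes.
Here the determinant is 0.
It vanishes, so the lines are concurrent at (5, 3).

Yes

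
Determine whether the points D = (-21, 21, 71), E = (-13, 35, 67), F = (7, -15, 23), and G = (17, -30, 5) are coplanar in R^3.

Yes

The four points are coplanar iff the 3×3 determinant with rows DE, DF, DG is zero.
Rows: (8, 14, -4), (28, -36, -48), (38, -51, -66).
Expanding along the first row: (8)(-72) − (14)(-24) + (-4)(-60) = 0.
Zero determinant ⇒ coplanar.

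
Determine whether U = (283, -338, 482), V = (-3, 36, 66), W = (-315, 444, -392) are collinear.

No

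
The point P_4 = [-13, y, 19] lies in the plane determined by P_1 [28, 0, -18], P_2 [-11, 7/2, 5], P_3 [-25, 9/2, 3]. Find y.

The plane through P_1, P_2, P_3 has equation −30x − 400y + 10z = -1020.
Substituting P_4: (-400)y + (580) = -1020, so y = 4.

4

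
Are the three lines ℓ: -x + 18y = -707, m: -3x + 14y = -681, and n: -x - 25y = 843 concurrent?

No

Lines aᵢx + bᵢy = cᵢ with pairwise distinct directions are concurrent exactly when det[aᵢ bᵢ cᵢ] = 0.
Here the determinant is 80.
Nonzero, so no common point exists.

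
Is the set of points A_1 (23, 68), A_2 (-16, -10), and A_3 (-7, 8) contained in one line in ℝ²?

A_1A_2 = (-39, -78), A_1A_3 = (-30, -60).
det[A_1A_2; A_1A_3] = (-39)(-60) − (-78)(-30) = 0.
The determinant is zero, so the points are collinear.

Yes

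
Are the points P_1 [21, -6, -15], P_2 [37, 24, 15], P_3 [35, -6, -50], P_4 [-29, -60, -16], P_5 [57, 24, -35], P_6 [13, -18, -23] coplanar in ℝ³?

The plane through P_1, P_2, P_3 has normal n = P_1P_2 × P_1P_3 = (-1050, 980, -420) and equation n·P = -21630.
Checking the remaining points: n·P_4 = -21630, n·P_5 = -21630, n·P_6 = -21630.
All equal -21630, so all 6 points lie in one plane.

Yes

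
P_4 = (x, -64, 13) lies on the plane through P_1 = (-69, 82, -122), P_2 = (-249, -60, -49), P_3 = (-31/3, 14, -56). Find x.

Coplanarity requires P_1P_2 · (P_1P_3 × P_1P_4) = 0.
P_1P_2 = (-180, -142, 73), P_1P_3 = (176/3, -68, 66); the triple product is linear in x with coefficient -4408 and constant term 339416/3.
Setting it to zero: x = 77/3.

77/3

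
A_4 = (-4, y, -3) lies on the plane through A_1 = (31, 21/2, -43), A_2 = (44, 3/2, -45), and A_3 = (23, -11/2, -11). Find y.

The plane through A_1, A_2, A_3 has equation −320x − 400y − 280z = -2080.
Substituting A_4: (-400)y + (2120) = -2080, so y = 21/2.

21/2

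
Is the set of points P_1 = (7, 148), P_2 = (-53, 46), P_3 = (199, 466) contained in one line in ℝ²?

No

P_1P_2 = (-60, -102), P_1P_3 = (192, 318).
If collinear, P_1P_3 would be a scalar multiple of P_1P_2. But (-60)·(318) ≠ (-102)·(192) (difference 504), so they are not parallel; the points are not collinear.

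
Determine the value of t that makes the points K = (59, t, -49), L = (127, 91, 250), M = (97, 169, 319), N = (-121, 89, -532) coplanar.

Coplanarity ⇔ det[KL; KM; KN] = 0.
Expanding, this is linear in t: (40572)t + (-2028600) = 0.
So t = 50.

50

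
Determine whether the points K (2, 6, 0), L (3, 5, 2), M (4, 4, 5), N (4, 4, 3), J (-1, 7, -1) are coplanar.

The plane through K, L, M has normal n = KL × KM = (-1, -1, 0) and equation n·P = -8.
Checking the remaining points: n·N = -8, n·J = -6.
Since n·J = -6 ≠ -8, J is off the plane and the points are not all coplanar.

No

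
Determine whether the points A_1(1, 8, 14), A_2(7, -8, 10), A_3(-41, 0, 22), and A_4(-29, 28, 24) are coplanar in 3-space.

Yes

With A_1 as base: A_1A_2 = (6, -16, -4), A_1A_3 = (-42, -8, 8), A_1A_4 = (-30, 20, 10).
A_1A_3 × A_1A_4 = (-240, 180, -1080).
A_1A_2 · (A_1A_3 × A_1A_4) = 0.
The scalar triple product vanishes, so the four points are coplanar.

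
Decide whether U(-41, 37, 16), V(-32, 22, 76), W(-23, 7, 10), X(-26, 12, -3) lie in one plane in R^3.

Yes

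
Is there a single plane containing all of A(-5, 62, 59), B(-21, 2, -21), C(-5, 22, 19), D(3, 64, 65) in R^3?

No

With A as base: AB = (-16, -60, -80), AC = (0, -40, -40), AD = (8, 2, 6).
AC × AD = (-160, -320, 320).
AB · (AC × AD) = -3840.
Since -3840 ≠ 0, the four points are not coplanar.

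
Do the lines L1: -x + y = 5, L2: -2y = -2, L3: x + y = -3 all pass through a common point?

The three lines meet at one point iff the augmented coefficient matrix [aᵢ bᵢ cᵢ] has rank < 3, i.e. its determinant vanishes.
Here the determinant is 0.
It vanishes, so the lines are concurrent at (-4, 1).

Yes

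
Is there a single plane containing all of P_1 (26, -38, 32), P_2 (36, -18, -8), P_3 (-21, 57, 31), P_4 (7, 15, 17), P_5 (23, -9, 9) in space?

Yes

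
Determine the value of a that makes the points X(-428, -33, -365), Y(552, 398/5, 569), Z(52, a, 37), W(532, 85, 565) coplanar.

Normal to plane XYW: n = (-5494, -14760, 7544); plane equation n·P = 84952.
Requiring n·Z = 84952: (-14760)a + (-6560) = 84952.
So a = -31/5.

-31/5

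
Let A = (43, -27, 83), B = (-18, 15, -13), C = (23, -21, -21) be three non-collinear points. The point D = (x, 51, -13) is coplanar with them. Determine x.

-60

Coplanarity requires AB · (AC × AD) = 0.
AB = (-61, 42, -96), AC = (-20, 6, -104); the triple product is linear in x with coefficient -3792 and constant term -227520.
Setting it to zero: x = -60.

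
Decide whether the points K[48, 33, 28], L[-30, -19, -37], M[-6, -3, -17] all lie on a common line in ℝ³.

KL = (-78, -52, -65), KM = (-54, -36, -45).
KL × KM = (0, 0, 0).
The cross product vanishes, so the three points are collinear.

Yes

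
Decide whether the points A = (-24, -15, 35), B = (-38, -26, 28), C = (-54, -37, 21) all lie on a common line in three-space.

AB = (-14, -11, -7), AC = (-30, -22, -14).
AB × AC = (0, 14, -22).
The cross product is nonzero, so the points do not lie on one line.

No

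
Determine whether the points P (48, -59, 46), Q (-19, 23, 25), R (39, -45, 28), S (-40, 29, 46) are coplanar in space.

No

The four points are coplanar iff the 3×3 determinant with rows PQ, PR, PS is zero.
Rows: (-67, 82, -21), (-9, 14, -18), (-88, 88, 0).
Expanding along the first row: (-67)(1584) − (82)(-1584) + (-21)(440) = 14520.
Nonzero ⇒ not coplanar.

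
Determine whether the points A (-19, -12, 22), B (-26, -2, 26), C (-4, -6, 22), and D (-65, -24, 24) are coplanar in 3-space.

Yes

The four points are coplanar iff the 3×3 determinant with rows AB, AC, AD is zero.
Rows: (-7, 10, 4), (15, 6, 0), (-46, -12, 2).
Expanding along the first row: (-7)(12) − (10)(30) + (4)(96) = 0.
Zero determinant ⇒ coplanar.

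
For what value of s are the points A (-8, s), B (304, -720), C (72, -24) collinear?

216

The three points are collinear iff det[AB; AC] = 0.
This determinant is linear in s: (-232)s + (50112) = 0, so s = 216.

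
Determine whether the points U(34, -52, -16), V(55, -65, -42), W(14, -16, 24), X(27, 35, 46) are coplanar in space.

Yes

With U as base: UV = (21, -13, -26), UW = (-20, 36, 40), UX = (-7, 87, 62).
UW × UX = (-1248, 960, -1488).
UV · (UW × UX) = 0.
The scalar triple product vanishes, so the four points are coplanar.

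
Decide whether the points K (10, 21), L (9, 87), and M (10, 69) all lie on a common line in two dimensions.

No

KL = (-1, 66), KM = (0, 48).
Twice the signed area of △KLM is (-1)(48) − (66)(0) = -48.
The area is nonzero, so the three points are not collinear.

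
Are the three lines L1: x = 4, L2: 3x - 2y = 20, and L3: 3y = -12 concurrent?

Yes

Intersecting L1 and L2: solving the 2×2 system gives (x, y) = (4, -4).
Substitute into L3: (0)(4) + (3)(-4) = -12.
This equals -12, so (4, -4) lies on all three lines and they are concurrent.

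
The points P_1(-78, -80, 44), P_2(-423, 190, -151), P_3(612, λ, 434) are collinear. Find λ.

-620

Collinearity requires P_1P_2 × P_1P_3 = 0; each component is linear in λ.
The x-component gives (195)λ + (120900) = 0, so λ = -620.
The remaining components then also vanish.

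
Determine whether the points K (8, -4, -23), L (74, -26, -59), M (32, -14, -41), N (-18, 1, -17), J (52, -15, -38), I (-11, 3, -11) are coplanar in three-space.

No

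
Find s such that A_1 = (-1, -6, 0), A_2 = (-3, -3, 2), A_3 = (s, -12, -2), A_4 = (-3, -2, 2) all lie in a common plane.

1

Normal to plane A_1A_2A_4: n = (-2, 0, -2); plane equation n·P = 2.
Requiring n·A_3 = 2: (-2)s + (4) = 2.
So s = 1.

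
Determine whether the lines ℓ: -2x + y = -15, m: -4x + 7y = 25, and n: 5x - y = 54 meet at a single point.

Yes

Lines aᵢx + bᵢy = cᵢ with pairwise distinct directions are concurrent exactly when det[aᵢ bᵢ cᵢ] = 0.
Here the determinant is 0.
It vanishes, so the lines are concurrent at (13, 11).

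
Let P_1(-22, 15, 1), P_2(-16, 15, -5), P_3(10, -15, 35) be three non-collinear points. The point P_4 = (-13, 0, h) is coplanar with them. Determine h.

25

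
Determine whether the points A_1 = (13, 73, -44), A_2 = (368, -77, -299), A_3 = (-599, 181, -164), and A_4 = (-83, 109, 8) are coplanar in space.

Yes

The four points are coplanar iff the 3×3 determinant with rows A_1A_2, A_1A_3, A_1A_4 is zero.
Rows: (355, -150, -255), (-612, 108, -120), (-96, 36, 52).
Expanding along the first row: (355)(9936) − (-150)(-43344) + (-255)(-11664) = 0.
Zero determinant ⇒ coplanar.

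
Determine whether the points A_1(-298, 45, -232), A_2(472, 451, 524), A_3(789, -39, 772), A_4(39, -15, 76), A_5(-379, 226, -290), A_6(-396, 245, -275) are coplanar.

No

The plane through A_1, A_2, A_3 has normal n = A_1A_2 × A_1A_3 = (471128, 48692, -506002) and equation n·P = -20812540.
Checking the remaining points: n·A_4 = -20812540, n·A_5 = -20812540, n·A_6 = -35486598.
Since n·A_6 = -35486598 ≠ -20812540, A_6 is off the plane and the points are not all coplanar.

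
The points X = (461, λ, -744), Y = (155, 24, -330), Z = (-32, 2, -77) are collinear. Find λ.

Direction YZ = (-187, -22, 253). From the x-coordinate of X, the parameter along the line is τ = (461 − 155)/(-187) = -18/11.
Then λ = 24 + (-18/11)·(-22) = 60.

60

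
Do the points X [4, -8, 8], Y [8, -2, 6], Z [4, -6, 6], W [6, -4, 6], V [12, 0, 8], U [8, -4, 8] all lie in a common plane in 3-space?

Yes

The plane through X, Y, Z has normal n = XY × XZ = (-8, 8, 8) and equation n·P = -32.
Checking the remaining points: n·W = -32, n·V = -32, n·U = -32.
All equal -32, so all 6 points lie in one plane.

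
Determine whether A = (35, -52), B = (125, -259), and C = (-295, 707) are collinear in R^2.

AB = (90, -207), AC = (-330, 759).
det[AB; AC] = (90)(759) − (-207)(-330) = 0.
The determinant is zero, so the points are collinear.

Yes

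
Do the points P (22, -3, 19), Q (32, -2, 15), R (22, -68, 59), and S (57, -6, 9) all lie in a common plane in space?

The four points are coplanar iff the 3×3 determinant with rows PQ, PR, PS is zero.
Rows: (10, 1, -4), (0, -65, 40), (35, -3, -10).
Expanding along the first row: (10)(770) − (1)(-1400) + (-4)(2275) = 0.
Zero determinant ⇒ coplanar.

Yes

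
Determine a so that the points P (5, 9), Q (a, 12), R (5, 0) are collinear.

5

The three points are collinear iff det[PQ; PR] = 0.
This determinant is linear in a: (-9)a + (45) = 0, so a = 5.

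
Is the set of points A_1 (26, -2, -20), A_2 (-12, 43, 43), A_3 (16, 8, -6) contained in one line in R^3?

A_1A_2 = (-38, 45, 63), A_1A_3 = (-10, 10, 14).
A_1A_2 × A_1A_3 = (0, -98, 70).
The cross product is nonzero, so the points do not lie on one line.

No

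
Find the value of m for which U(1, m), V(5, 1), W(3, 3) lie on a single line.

The three points are collinear iff det[UV; UW] = 0.
This determinant is linear in m: (-2)m + (10) = 0, so m = 5.

5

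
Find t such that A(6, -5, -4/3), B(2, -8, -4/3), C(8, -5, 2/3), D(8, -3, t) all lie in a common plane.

-2

The points are coplanar iff AB · (AC × AD) = 0.
Expanding, this is linear in t: (6)t + (12) = 0.
So t = -2.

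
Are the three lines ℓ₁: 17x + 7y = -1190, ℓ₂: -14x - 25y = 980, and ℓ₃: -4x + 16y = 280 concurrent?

Yes

The three lines meet at one point iff the augmented coefficient matrix [aᵢ bᵢ cᵢ] has rank < 3, i.e. its determinant vanishes.
Here the determinant is 0.
It vanishes, so the lines are concurrent at (-70, 0).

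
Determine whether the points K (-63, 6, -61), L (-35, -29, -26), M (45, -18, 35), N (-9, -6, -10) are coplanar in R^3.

No

With K as base: KL = (28, -35, 35), KM = (108, -24, 96), KN = (54, -12, 51).
KM × KN = (-72, -324, 0).
KL · (KM × KN) = 9324.
Since 9324 ≠ 0, the four points are not coplanar.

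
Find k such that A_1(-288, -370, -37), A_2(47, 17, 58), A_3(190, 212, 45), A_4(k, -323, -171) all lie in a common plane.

-309

Coplanarity ⇔ det[A_1A_2; A_1A_3; A_1A_4] = 0.
Expanding, this is linear in k: (-23556)k + (-7278804) = 0.
So k = -309.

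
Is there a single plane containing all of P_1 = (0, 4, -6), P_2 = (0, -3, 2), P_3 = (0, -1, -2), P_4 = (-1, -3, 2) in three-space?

With P_1 as base: P_1P_2 = (0, -7, 8), P_1P_3 = (0, -5, 4), P_1P_4 = (-1, -7, 8).
P_1P_3 × P_1P_4 = (-12, -4, -5).
P_1P_2 · (P_1P_3 × P_1P_4) = -12.
Since -12 ≠ 0, the four points are not coplanar.

No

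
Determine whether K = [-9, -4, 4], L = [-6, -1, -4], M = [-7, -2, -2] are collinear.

KL = (3, 3, -8), KM = (2, 2, -6).
KL × KM = (-2, 2, 0).
The cross product is nonzero, so the points do not lie on one line.

No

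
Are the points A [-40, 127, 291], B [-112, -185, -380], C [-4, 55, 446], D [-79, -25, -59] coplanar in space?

Yes

A normal to the plane through A, B, C is n = AB × AC = (-96672, -12996, 16416).
The plane has equation n·P = 6993444. For D: n·D = 6993444.
Equal, so D lies in the plane and all four are coplanar.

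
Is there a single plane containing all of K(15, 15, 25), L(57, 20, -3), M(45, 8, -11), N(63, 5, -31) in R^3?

No

The four points are coplanar iff the 3×3 determinant with rows KL, KM, KN is zero.
Rows: (42, 5, -28), (30, -7, -36), (48, -10, -56).
Expanding along the first row: (42)(32) − (5)(48) + (-28)(36) = 96.
Nonzero ⇒ not coplanar.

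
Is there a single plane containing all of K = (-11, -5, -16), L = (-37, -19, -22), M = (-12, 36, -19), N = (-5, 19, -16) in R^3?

The four points are coplanar iff the 3×3 determinant with rows KL, KM, KN is zero.
Rows: (-26, -14, -6), (-1, 41, -3), (6, 24, 0).
Expanding along the first row: (-26)(72) − (-14)(18) + (-6)(-270) = 0.
Zero determinant ⇒ coplanar.

Yes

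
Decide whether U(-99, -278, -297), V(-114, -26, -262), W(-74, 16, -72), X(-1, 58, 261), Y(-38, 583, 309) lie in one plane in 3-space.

Yes

The plane through U, V, W has normal n = UV × UW = (46410, 4250, -10710) and equation n·P = -2595220.
Checking the remaining points: n·X = -2595220, n·Y = -2595220.
All equal -2595220, so all 5 points lie in one plane.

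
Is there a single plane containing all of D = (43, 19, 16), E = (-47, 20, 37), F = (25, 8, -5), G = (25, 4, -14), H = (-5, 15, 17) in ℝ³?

The plane through D, E, F has normal n = DE × DF = (210, -2268, 1008) and equation n·P = -17934.
Checking the remaining points: n·G = -17934, n·H = -17934.
All equal -17934, so all 5 points lie in one plane.

Yes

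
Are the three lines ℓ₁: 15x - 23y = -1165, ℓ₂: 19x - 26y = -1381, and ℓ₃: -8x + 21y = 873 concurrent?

No

Intersecting ℓ₁ and ℓ₂: solving the 2×2 system gives (x, y) = (-1473/47, 1420/47).
Substitute into ℓ₃: (-8)(-1473/47) + (21)(1420/47) = 41604/47.
But ℓ₃ requires 873 ≠ 41604/47, so the three lines have no common point.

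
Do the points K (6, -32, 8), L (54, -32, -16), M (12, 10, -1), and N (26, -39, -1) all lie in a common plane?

Yes

With K as base: KL = (48, 0, -24), KM = (6, 42, -9), KN = (20, -7, -9).
KM × KN = (-441, -126, -882).
KL · (KM × KN) = 0.
The scalar triple product vanishes, so the four points are coplanar.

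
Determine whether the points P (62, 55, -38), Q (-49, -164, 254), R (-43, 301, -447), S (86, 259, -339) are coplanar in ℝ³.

A normal to the plane through P, Q, R is n = PQ × PR = (17739, -76059, -50301).
The plane has equation n·X = -1171989. For S: n·S = -1121688.
-1121688 ≠ -1171989, so S is off the plane.

No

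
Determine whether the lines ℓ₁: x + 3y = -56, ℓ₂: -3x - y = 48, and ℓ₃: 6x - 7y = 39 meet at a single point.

Intersecting ℓ₁ and ℓ₂: solving the 2×2 system gives (x, y) = (-11, -15).
Substitute into ℓ₃: (6)(-11) + (-7)(-15) = 39.
This equals 39, so (-11, -15) lies on all three lines and they are concurrent.

Yes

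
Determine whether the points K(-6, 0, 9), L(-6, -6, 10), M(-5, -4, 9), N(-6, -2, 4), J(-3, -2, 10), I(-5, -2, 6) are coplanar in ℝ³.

No

The plane through K, L, M has normal n = KL × KM = (4, 1, 6) and equation n·P = 30.
Checking the remaining points: n·N = -2, n·J = 46, n·I = 14.
Since n·N = -2 ≠ 30, N is off the plane and the points are not all coplanar.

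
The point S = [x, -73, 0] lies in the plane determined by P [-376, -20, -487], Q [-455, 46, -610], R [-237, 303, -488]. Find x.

27

The plane through P, Q, R has equation 39663x − 17176y − 34691z = 2324749.
Substituting S: (39663)x + (1253848) = 2324749, so x = 27.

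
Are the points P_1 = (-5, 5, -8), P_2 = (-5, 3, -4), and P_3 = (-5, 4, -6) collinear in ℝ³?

P_1P_2 = (0, -2, 4), P_1P_3 = (0, -1, 2).
Each component of P_1P_3 is 1/2 times the corresponding component of P_1P_2, so P_1P_3 = 1/2·P_1P_2 and the points are collinear.

Yes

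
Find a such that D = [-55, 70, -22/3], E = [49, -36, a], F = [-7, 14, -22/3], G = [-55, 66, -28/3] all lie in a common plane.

Normal to plane DFG: n = (112, 96, -192); plane equation n·P = 1968.
Requiring n·E = 1968: (-192)a + (2032) = 1968.
So a = 1/3.

1/3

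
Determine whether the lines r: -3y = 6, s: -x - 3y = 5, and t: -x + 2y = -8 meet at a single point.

No

Intersecting r and s: solving the 2×2 system gives (x, y) = (1, -2).
Substitute into t: (-1)(1) + (2)(-2) = -5.
But t requires -8 ≠ -5, so the three lines have no common point.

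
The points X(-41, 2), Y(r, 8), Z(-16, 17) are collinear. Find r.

-31

The three points are collinear iff det[XY; XZ] = 0.
This determinant is linear in r: (15)r + (465) = 0, so r = -31.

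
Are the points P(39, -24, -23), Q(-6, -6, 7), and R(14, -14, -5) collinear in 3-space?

PQ = (-45, 18, 30), PR = (-25, 10, 18).
Comparing components 2 and 3: (18)(18) − (30)(10) = 24 ≠ 0, so PQ and PR are not parallel and the points are not collinear.

No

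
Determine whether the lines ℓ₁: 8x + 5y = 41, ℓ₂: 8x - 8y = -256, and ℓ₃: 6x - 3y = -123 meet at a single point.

No

Lines aᵢx + bᵢy = cᵢ with pairwise distinct directions are concurrent exactly when det[aᵢ bᵢ cᵢ] = 0.
Here the determinant is -48.
Nonzero, so no common point exists.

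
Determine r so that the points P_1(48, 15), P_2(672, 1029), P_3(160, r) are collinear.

The three points are collinear iff det[P_1P_2; P_1P_3] = 0.
This determinant is linear in r: (624)r + (-122928) = 0, so r = 197.

197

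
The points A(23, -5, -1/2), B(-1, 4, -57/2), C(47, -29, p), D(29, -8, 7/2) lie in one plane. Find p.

Normal to plane ABD: n = (-48, -72, 18); plane equation n·P = -753.
Requiring n·C = -753: (18)p + (-168) = -753.
So p = -65/2.

-65/2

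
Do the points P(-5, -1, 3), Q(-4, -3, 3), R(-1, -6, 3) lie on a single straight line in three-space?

PQ = (1, -2, 0), PR = (4, -5, 0).
PQ × PR = (0, 0, 3).
The cross product is nonzero, so the points do not lie on one line.

No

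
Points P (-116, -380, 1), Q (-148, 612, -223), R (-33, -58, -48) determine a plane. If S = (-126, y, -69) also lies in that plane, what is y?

-70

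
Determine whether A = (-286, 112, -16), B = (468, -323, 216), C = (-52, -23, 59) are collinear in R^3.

AB = (754, -435, 232), AC = (234, -135, 75).
AB × AC = (-1305, -2262, 0).
The cross product is nonzero, so the points do not lie on one line.

No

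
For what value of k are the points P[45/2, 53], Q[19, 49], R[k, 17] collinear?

-9

The three points are collinear iff det[PQ; PR] = 0.
This determinant is linear in k: (4)k + (36) = 0, so k = -9.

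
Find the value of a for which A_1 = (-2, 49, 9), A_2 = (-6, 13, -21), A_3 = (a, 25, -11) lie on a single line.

Collinearity requires A_1A_2 × A_1A_3 = 0; each component is linear in a.
The y-component gives (-30)a + (-140) = 0, so a = -14/3.
The remaining components then also vanish.

-14/3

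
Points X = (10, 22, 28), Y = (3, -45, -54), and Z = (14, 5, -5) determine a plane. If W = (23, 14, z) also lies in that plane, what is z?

-11

A normal to the plane is n = XY × XZ = (817, -559, 387).
W lies in the plane iff n · XW = 0.
This gives (387)z + (4257) = 0, so z = -11.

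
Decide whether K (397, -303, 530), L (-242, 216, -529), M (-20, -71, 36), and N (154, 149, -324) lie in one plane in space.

A normal to the plane through K, L, M is n = KL × KM = (-10698, 125937, 68175).
The plane has equation n·P = -6273267. For N: n·N = -4971579.
-4971579 ≠ -6273267, so N is off the plane.

No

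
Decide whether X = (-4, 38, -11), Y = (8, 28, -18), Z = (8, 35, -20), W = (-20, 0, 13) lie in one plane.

Yes

A normal to the plane through X, Y, Z is n = XY × XZ = (69, 24, 84).
The plane has equation n·P = -288. For W: n·W = -288.
Equal, so W lies in the plane and all four are coplanar.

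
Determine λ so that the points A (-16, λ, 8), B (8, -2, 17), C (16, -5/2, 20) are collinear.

-1/2

Collinearity requires AB × AC = 0; each component is linear in λ.
The x-component gives (-3)λ + (-3/2) = 0, so λ = -1/2.
The remaining components then also vanish.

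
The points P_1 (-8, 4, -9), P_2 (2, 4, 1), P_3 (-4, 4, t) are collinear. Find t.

-5

Collinearity requires P_1P_2 × P_1P_3 = 0; each component is linear in t.
The y-component gives (-10)t + (-50) = 0, so t = -5.
The remaining components then also vanish.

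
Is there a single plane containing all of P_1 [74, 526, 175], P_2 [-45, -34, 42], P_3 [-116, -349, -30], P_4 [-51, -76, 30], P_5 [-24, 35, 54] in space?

Yes

The plane through P_1, P_2, P_3 has normal n = P_1P_2 × P_1P_3 = (-1575, 875, -2275) and equation n·P = -54425.
Checking the remaining points: n·P_4 = -54425, n·P_5 = -54425.
All equal -54425, so all 5 points lie in one plane.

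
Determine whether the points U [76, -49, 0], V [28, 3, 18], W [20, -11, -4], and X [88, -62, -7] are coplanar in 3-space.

No

The four points are coplanar iff the 3×3 determinant with rows UV, UW, UX is zero.
Rows: (-48, 52, 18), (-56, 38, -4), (12, -13, -7).
Expanding along the first row: (-48)(-318) − (52)(440) + (18)(272) = -2720.
Nonzero ⇒ not coplanar.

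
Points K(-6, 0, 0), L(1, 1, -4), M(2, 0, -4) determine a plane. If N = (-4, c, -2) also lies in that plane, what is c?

Coplanarity requires KL · (KM × KN) = 0.
KL = (7, 1, -4), KM = (8, 0, -4); the triple product is linear in c with coefficient -4 and constant term 8.
Setting it to zero: c = 2.

2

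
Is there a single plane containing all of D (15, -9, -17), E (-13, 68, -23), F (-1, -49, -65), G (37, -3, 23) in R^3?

Yes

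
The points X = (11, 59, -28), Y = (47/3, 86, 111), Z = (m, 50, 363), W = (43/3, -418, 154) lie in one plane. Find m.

71/3

Normal to plane XYW: n = (71217, -386, -2316); plane equation n·P = 825461.
Requiring n·Z = 825461: (71217)m + (-860008) = 825461.
So m = 71/3.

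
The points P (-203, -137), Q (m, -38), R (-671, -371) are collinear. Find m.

-5

The three points are collinear iff det[PQ; PR] = 0.
This determinant is linear in m: (-234)m + (-1170) = 0, so m = -5.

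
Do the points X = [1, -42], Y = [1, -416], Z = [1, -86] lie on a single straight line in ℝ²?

Yes

XY = (0, -374), XZ = (0, -44).
Checking proportionality: XZ = 2/17·XY, so the vectors are parallel and the points are collinear.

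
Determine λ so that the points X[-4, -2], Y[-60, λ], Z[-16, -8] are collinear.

-30

The three points are collinear iff det[XY; XZ] = 0.
This determinant is linear in λ: (12)λ + (360) = 0, so λ = -30.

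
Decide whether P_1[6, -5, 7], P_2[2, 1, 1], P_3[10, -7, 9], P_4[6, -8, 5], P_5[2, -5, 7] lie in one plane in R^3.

No

The plane through P_1, P_2, P_3 has normal n = P_1P_2 × P_1P_3 = (0, -16, -16) and equation n·P = -32.
Checking the remaining points: n·P_4 = 48, n·P_5 = -32.
Since n·P_4 = 48 ≠ -32, P_4 is off the plane and the points are not all coplanar.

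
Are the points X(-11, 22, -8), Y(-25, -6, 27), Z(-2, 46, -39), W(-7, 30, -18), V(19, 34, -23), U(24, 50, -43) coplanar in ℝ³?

The plane through X, Y, Z has normal n = XY × XZ = (28, -119, -84) and equation n·P = -2254.
Checking the remaining points: n·W = -2254, n·V = -1582, n·U = -1666.
Since n·V = -1582 ≠ -2254, V is off the plane and the points are not all coplanar.

No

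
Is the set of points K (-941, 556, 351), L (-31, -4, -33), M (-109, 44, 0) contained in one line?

No

KL = (910, -560, -384), KM = (832, -512, -351).
Comparing components 2 and 3: (-560)(-351) − (-384)(-512) = -48 ≠ 0, so KL and KM are not parallel and the points are not collinear.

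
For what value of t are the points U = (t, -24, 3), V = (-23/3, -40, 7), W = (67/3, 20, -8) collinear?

Collinearity requires UV × UW = 0; each component is linear in t.
The y-component gives (-15)t + (5) = 0, so t = 1/3.
The remaining components then also vanish.

1/3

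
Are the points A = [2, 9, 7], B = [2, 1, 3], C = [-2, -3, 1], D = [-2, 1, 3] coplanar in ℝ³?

Yes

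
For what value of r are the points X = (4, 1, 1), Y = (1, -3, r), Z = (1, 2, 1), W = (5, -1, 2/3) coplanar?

0

The points are coplanar iff XY · (XZ × XW) = 0.
Expanding, this is linear in r: (5)r + (0) = 0.
So r = 0.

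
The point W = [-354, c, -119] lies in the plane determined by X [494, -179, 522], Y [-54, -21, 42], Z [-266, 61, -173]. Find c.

A normal to the plane is n = XY × XZ = (5390, -16060, -11440).
W lies in the plane iff n · XW = 0.
This gives (-16060)c + (-112420) = 0, so c = -7.

-7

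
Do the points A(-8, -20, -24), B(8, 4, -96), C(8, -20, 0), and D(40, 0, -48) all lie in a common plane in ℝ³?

No

With A as base: AB = (16, 24, -72), AC = (16, 0, 24), AD = (48, 20, -24).
AC × AD = (-480, 1536, 320).
AB · (AC × AD) = 6144.
Since 6144 ≠ 0, the four points are not coplanar.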